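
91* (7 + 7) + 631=1905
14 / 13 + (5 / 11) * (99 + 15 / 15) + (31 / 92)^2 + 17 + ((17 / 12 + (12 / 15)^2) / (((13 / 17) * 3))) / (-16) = 63.59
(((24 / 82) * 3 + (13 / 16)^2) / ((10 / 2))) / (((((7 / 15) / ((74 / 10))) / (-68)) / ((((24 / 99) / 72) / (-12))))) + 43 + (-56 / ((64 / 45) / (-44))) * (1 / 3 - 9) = -326704735807 / 21821184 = -14971.91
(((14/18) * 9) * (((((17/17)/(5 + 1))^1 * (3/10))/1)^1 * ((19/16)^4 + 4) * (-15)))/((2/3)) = -24725295/524288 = -47.16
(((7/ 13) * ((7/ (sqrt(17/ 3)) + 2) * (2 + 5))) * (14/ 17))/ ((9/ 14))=19208/ 1989 + 67228 * sqrt(51)/ 33813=23.86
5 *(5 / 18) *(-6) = -8.33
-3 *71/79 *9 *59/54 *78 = -163371/79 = -2067.99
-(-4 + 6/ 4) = 5/ 2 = 2.50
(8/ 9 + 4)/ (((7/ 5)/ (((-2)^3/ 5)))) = -352/ 63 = -5.59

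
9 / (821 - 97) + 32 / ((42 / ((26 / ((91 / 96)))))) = 741817 / 35476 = 20.91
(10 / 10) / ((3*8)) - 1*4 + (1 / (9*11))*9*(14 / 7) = -997 / 264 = -3.78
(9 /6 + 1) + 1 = 7 /2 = 3.50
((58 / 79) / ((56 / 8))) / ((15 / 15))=58 / 553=0.10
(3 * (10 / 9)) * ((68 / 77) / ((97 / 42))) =1360 / 1067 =1.27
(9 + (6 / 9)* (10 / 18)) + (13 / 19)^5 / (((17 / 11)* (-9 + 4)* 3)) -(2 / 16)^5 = 1743636973727579 / 186208983613440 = 9.36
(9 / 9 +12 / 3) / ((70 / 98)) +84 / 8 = 35 / 2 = 17.50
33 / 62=0.53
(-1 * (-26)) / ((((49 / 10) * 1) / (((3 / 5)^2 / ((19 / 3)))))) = 1404 / 4655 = 0.30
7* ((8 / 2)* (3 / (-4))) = -21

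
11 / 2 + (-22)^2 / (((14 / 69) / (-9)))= -300487 / 14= -21463.36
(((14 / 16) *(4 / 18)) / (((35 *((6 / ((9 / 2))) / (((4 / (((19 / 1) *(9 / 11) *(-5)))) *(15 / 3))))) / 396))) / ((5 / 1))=-121 / 1425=-0.08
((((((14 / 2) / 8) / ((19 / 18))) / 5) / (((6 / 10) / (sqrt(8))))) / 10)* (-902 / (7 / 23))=-31119* sqrt(2) / 190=-231.63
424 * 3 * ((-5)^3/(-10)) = 15900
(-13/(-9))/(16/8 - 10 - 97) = -13/945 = -0.01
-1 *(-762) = 762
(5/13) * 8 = 40/13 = 3.08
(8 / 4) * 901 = 1802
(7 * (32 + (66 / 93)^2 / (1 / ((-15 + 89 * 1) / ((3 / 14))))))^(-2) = 0.00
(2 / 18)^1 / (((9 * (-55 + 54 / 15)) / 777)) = -1295 / 6939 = -0.19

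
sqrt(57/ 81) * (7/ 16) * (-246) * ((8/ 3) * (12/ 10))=-574 * sqrt(57)/ 15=-288.91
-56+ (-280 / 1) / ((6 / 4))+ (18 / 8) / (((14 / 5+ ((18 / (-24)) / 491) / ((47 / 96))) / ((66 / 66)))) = -936639421 / 3872616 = -241.86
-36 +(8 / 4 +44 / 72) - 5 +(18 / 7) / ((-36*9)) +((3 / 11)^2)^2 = -35411476 / 922383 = -38.39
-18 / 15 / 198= -1 / 165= -0.01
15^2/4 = 225/4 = 56.25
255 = 255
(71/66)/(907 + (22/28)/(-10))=4970/4189977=0.00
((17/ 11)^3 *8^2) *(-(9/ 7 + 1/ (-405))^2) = -4161521355008/ 10697546475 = -389.02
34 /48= 17 /24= 0.71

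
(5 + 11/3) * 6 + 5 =57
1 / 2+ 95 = 191 / 2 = 95.50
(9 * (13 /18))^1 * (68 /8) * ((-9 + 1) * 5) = -2210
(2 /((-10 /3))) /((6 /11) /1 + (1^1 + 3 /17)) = -561 /1610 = -0.35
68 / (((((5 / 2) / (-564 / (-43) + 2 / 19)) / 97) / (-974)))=-33976740.37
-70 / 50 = -7 / 5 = -1.40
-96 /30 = -16 /5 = -3.20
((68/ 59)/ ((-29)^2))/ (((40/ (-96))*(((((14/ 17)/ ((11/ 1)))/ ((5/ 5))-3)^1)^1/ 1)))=152592/ 135707965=0.00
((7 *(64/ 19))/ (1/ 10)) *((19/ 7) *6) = 3840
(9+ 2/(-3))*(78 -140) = -1550/3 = -516.67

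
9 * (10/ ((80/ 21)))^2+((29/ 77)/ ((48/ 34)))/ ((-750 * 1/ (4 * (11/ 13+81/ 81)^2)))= 6455569793/ 104104000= 62.01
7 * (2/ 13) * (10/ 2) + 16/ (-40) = 324/ 65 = 4.98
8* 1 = 8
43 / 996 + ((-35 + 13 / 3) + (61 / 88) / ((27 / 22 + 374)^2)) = -692830357789 / 22624148300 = -30.62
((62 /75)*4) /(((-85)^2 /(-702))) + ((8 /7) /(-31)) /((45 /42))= -5974976 /16798125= -0.36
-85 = -85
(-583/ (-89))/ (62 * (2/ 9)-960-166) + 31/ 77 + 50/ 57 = 9241373/ 7254390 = 1.27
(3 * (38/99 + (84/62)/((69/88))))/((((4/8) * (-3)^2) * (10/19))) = 2832178/1058805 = 2.67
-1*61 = -61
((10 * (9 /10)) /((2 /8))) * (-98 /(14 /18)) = -4536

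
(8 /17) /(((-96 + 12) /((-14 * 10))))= 0.78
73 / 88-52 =-4503 / 88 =-51.17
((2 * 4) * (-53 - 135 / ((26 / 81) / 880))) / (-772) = 9624178 / 2509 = 3835.86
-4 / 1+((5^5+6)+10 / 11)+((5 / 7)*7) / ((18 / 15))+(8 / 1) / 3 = 206893 / 66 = 3134.74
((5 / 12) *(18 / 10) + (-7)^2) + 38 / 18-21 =1111 / 36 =30.86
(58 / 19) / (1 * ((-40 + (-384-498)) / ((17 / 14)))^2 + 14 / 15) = 125715 / 23742884557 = 0.00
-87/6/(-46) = 29/92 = 0.32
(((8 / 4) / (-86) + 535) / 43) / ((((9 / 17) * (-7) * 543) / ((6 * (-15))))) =1303560 / 2342683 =0.56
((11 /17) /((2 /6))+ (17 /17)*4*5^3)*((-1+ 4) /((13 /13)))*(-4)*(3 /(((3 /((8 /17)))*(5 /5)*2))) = -409584 /289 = -1417.25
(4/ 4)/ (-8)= -0.12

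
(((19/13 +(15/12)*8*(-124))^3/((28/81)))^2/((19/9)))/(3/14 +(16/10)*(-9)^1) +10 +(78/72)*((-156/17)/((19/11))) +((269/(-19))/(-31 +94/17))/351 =-340783829362678827370438188248532173/337854974270427432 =-1008668971349544398.63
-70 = -70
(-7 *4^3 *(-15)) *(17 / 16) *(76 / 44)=135660 / 11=12332.73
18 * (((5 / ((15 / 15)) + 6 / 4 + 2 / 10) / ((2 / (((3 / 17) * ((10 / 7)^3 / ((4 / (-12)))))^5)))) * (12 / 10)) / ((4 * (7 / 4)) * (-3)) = 1424261880000000000000 / 47186009099761967057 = 30.18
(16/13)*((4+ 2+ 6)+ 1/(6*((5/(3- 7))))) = 14.61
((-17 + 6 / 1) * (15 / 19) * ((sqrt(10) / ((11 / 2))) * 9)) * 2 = -540 * sqrt(10) / 19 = -89.88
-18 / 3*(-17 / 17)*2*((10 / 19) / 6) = 20 / 19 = 1.05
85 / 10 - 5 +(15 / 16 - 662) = -10521 / 16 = -657.56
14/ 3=4.67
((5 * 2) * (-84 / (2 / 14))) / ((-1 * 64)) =735 / 8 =91.88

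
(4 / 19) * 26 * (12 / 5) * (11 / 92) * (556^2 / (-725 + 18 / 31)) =-32889597312 / 49068545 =-670.28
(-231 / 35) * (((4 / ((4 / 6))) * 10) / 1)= -396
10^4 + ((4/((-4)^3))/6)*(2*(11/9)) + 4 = 4321717/432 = 10003.97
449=449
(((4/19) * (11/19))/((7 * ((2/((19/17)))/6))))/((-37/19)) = -132/4403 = -0.03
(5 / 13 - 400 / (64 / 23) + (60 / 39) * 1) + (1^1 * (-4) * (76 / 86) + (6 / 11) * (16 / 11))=-39113853 / 270556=-144.57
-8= -8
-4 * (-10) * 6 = 240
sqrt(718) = 26.80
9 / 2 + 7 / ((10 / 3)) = 33 / 5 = 6.60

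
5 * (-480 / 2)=-1200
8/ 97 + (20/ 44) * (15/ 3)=2513/ 1067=2.36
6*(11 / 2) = 33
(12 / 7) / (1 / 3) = 36 / 7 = 5.14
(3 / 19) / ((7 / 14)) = 6 / 19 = 0.32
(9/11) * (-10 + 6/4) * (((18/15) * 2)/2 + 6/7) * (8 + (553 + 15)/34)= -3888/11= -353.45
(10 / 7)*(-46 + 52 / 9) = -3620 / 63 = -57.46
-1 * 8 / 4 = -2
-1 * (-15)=15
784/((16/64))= 3136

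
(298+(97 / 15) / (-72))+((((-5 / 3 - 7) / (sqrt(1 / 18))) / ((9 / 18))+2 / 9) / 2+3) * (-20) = 254543 / 1080+520 * sqrt(2) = 971.08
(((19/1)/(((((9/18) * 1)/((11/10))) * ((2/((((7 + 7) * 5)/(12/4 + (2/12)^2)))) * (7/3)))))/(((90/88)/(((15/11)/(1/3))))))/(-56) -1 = -12049/763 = -15.79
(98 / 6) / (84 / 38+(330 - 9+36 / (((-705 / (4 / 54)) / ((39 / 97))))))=21222145 / 419950309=0.05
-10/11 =-0.91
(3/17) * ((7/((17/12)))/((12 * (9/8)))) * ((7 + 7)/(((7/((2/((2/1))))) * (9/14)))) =1568/7803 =0.20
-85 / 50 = -17 / 10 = -1.70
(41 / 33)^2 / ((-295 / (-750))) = 84050 / 21417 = 3.92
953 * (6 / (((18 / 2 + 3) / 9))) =4288.50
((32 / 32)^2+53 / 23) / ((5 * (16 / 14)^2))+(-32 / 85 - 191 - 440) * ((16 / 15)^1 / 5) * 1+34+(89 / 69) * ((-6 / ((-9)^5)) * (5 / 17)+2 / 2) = -98.90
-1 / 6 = -0.17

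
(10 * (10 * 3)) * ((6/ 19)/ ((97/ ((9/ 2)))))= 8100/ 1843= 4.40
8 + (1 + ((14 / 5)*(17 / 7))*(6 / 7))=519 / 35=14.83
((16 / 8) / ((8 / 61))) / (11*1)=61 / 44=1.39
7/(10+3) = 7/13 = 0.54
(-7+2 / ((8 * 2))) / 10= -11 / 16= -0.69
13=13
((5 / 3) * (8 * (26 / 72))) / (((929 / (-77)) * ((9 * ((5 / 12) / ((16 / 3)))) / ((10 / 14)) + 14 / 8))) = -18304 / 125415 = -0.15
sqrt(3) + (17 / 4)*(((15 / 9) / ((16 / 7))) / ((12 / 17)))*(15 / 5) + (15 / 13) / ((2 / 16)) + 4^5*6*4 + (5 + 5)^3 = sqrt(3) + 255574439 / 9984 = 25600.13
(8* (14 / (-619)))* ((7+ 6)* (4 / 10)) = -2912 / 3095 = -0.94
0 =0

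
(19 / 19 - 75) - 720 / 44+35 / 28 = -3921 / 44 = -89.11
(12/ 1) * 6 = 72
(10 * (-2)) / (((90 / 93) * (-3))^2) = -961 / 405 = -2.37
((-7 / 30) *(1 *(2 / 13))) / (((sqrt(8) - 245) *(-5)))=-343 / 11703315 - 14 *sqrt(2) / 58516575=-0.00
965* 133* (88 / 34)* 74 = 417891320 / 17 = 24581842.35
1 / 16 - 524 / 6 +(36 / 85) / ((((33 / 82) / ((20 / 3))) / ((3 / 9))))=-254117 / 2992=-84.93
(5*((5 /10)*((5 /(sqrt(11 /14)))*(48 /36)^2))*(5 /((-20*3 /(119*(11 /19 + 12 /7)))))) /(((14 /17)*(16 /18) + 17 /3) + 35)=-2203625*sqrt(154) /1985709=-13.77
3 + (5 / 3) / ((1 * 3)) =32 / 9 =3.56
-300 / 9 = -100 / 3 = -33.33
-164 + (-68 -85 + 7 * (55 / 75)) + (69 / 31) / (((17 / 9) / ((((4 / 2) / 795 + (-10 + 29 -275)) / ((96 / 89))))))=-793057109 / 1340688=-591.53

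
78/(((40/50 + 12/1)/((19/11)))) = 10.53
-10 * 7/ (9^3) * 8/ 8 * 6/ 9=-140/ 2187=-0.06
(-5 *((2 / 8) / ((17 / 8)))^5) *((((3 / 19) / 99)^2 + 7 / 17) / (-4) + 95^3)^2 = -5253267502900855937448964000 / 63418010414033019393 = -82835577.28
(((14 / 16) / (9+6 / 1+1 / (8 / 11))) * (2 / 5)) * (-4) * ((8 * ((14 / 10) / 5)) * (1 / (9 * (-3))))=3136 / 442125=0.01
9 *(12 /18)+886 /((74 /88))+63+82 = 44571 /37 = 1204.62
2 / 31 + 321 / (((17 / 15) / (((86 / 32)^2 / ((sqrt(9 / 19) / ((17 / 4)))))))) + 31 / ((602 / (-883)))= -847359 / 18662 + 2967645 * sqrt(19) / 1024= 12587.08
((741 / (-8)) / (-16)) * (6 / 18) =247 / 128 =1.93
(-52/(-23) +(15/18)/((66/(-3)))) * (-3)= -6749/1012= -6.67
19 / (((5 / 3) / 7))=399 / 5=79.80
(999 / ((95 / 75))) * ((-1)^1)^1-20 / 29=-434945 / 551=-789.37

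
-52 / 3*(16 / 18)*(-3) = 416 / 9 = 46.22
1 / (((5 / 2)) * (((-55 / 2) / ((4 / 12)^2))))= -4 / 2475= -0.00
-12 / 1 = -12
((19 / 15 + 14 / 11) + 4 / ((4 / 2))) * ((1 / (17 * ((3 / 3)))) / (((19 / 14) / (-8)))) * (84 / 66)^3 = -230188672 / 70935645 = -3.25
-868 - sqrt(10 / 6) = -868 - sqrt(15) / 3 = -869.29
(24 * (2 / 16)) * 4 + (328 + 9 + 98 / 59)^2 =399282133 / 3481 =114703.28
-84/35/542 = -6/1355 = -0.00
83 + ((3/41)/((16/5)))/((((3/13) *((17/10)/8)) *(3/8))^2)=48185609/319923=150.62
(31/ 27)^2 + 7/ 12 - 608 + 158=-1306655/ 2916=-448.10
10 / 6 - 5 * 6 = -85 / 3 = -28.33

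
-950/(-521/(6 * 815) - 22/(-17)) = -78973500/98723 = -799.95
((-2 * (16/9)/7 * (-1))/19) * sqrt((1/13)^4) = 32/202293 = 0.00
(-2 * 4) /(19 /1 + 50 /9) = -72 /221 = -0.33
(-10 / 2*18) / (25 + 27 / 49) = -2205 / 626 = -3.52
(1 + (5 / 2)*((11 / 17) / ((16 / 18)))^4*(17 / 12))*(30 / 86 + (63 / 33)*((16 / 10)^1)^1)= 2584441489431 / 380739420160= 6.79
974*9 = 8766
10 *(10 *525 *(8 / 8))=52500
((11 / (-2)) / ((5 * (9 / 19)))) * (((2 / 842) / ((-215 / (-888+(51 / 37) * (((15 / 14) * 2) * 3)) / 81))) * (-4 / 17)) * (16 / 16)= 856596114 / 1992687725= 0.43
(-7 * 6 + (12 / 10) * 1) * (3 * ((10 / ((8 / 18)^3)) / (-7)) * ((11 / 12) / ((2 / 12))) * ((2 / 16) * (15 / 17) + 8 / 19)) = 99090783 / 17024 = 5820.65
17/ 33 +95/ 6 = 1079/ 66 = 16.35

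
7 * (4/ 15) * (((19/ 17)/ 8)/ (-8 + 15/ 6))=-133/ 2805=-0.05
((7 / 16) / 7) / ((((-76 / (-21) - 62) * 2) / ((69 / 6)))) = -483 / 78464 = -0.01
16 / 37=0.43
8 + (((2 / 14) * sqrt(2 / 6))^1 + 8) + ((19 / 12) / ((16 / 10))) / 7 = 16.22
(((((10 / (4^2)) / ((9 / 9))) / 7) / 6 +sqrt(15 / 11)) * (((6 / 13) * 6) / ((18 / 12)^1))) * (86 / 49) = 215 / 4459 +2064 * sqrt(165) / 7007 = 3.83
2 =2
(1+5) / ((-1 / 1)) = -6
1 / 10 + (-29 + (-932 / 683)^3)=-100174439923 / 3186119870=-31.44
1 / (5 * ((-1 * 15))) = -0.01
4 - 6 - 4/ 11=-26/ 11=-2.36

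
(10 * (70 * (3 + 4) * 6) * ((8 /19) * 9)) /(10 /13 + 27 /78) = 55036800 /551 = 99885.30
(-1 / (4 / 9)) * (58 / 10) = -261 / 20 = -13.05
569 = 569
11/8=1.38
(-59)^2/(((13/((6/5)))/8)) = 167088/65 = 2570.58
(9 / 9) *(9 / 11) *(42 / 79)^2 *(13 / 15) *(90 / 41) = 1238328 / 2814691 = 0.44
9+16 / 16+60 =70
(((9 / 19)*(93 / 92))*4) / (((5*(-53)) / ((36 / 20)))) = -7533 / 579025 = -0.01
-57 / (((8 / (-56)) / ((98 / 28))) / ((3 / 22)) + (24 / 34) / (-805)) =16380945 / 86272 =189.88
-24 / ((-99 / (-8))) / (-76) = 16 / 627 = 0.03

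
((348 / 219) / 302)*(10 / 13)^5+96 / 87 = 131136607648 / 118690119431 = 1.10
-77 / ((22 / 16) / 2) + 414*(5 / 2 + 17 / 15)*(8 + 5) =97213 / 5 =19442.60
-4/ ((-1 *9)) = 4/ 9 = 0.44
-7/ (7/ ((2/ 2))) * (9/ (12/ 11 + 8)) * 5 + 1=-79/ 20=-3.95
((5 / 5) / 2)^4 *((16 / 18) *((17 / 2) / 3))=17 / 108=0.16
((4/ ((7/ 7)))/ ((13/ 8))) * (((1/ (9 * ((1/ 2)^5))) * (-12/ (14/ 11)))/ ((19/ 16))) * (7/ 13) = -360448/ 9633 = -37.42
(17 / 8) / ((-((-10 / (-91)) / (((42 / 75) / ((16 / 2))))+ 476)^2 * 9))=-6898073 / 6663235747968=-0.00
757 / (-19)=-757 / 19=-39.84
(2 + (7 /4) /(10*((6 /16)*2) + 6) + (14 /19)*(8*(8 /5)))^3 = 208622816640629 /135005697000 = 1545.29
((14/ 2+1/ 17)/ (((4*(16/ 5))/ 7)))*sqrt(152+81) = 58.92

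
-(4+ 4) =-8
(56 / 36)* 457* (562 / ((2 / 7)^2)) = 44047031 / 9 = 4894114.56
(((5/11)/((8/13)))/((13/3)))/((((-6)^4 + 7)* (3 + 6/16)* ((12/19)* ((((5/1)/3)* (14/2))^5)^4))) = 2453663097/87254528262609314753189086914062500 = 0.00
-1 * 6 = -6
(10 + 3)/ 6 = 13/ 6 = 2.17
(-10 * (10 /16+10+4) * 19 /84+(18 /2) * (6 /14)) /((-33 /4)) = 1091 /308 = 3.54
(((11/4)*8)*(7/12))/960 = 77/5760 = 0.01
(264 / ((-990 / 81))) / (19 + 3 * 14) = -108 / 305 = -0.35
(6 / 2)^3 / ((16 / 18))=243 / 8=30.38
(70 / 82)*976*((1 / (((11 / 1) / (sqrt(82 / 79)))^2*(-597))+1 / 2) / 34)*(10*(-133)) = -64816238433800 / 3977585931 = -16295.37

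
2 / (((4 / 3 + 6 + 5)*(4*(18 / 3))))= 1 / 148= 0.01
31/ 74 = 0.42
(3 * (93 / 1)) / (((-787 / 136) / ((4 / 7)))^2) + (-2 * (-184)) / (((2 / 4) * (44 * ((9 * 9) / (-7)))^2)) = 65616099793438 / 24093558773361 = 2.72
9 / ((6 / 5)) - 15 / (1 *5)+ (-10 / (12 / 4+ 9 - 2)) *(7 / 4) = 11 / 4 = 2.75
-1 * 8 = -8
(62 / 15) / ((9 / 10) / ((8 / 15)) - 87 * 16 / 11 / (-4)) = 10912 / 87975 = 0.12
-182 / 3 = -60.67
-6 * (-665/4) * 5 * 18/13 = 6905.77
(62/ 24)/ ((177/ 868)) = 6727/ 531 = 12.67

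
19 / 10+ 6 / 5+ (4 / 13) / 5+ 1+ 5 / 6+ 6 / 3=1364 / 195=6.99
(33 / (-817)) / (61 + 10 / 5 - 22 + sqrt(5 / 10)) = -2706 / 2745937 + 33 * sqrt(2) / 2745937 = -0.00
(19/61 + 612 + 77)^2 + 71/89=157355317247/331169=475151.11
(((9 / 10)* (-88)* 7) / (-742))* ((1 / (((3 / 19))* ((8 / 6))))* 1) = 1881 / 530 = 3.55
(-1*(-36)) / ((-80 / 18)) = -81 / 10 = -8.10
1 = 1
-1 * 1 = -1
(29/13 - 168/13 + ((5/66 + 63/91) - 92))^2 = 45252529/4356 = 10388.55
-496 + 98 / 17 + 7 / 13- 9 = -498.70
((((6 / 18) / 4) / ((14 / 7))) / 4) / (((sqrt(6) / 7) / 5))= 35 *sqrt(6) / 576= 0.15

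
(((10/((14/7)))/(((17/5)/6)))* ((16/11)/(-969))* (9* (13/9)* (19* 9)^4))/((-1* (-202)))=-234009874800/321079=-728823.36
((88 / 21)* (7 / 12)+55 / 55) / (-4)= -31 / 36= -0.86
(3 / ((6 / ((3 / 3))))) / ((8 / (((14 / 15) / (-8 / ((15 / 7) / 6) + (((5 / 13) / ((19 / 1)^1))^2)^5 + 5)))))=-5916536834087166638148343 / 1764818415653429133178659312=-0.00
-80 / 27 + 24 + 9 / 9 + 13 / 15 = 3092 / 135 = 22.90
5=5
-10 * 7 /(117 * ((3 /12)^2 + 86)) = -1120 /161109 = -0.01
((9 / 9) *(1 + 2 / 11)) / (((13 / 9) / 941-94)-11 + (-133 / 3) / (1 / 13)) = -110097 / 63472189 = -0.00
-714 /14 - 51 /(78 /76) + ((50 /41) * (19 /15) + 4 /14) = -1106561 /11193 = -98.86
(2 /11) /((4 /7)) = 7 /22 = 0.32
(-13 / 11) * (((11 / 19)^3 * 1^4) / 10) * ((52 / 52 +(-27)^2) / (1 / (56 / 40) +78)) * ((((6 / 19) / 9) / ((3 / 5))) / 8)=-4019015 / 2585047356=-0.00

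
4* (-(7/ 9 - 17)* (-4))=-2336/ 9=-259.56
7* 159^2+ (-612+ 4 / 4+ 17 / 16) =2821713 / 16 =176357.06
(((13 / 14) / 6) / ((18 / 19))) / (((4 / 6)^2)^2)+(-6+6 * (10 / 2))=22245 / 896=24.83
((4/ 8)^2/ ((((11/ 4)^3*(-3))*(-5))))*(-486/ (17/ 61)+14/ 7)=-43072/ 30855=-1.40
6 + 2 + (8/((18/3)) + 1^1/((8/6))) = 121/12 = 10.08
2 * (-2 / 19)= -4 / 19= -0.21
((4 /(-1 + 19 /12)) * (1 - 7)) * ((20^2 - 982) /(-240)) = -3492 /35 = -99.77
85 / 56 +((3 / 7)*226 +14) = 899 / 8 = 112.38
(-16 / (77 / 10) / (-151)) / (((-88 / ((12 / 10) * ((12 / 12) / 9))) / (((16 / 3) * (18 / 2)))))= -128 / 127897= -0.00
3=3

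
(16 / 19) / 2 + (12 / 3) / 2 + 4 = 6.42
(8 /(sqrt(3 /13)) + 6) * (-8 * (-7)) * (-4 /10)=-507.43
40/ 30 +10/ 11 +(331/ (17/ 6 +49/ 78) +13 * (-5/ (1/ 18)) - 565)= -810382/ 495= -1637.14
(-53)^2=2809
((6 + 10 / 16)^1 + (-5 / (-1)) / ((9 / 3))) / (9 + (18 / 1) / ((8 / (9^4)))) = 199 / 354510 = 0.00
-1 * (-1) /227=1 /227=0.00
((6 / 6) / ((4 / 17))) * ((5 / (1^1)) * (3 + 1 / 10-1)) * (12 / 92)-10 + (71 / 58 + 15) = 64271 / 5336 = 12.04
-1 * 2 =-2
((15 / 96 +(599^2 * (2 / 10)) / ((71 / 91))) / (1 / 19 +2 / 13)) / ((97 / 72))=774219242667 / 2341580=330639.67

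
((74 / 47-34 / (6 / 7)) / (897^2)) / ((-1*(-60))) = -5371 / 6806992140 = -0.00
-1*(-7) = 7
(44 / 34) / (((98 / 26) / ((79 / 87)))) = 22594 / 72471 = 0.31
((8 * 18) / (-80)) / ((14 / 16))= -72 / 35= -2.06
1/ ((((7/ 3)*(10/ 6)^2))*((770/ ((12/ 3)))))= 54/ 67375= 0.00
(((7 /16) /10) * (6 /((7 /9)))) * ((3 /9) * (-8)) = -9 /10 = -0.90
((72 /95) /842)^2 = 1296 /1599600025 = 0.00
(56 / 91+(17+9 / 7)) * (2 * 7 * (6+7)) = 3440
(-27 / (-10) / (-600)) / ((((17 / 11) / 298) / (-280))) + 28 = 270.96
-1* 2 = -2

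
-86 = -86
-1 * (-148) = 148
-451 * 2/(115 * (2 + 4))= -451/345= -1.31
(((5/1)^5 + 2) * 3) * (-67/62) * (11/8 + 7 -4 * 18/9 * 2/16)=-74764.30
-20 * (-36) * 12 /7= 8640 /7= 1234.29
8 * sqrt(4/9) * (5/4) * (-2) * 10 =-400/3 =-133.33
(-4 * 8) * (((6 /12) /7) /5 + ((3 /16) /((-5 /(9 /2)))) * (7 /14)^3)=61 /280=0.22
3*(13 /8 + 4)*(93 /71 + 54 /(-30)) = -2349 /284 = -8.27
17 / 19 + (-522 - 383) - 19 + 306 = -11725 / 19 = -617.11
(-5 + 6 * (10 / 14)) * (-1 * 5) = 25 / 7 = 3.57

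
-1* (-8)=8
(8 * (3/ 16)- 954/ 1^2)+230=-1445/ 2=-722.50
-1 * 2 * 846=-1692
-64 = -64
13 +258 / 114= 290 / 19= 15.26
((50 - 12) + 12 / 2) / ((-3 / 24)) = -352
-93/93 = -1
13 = 13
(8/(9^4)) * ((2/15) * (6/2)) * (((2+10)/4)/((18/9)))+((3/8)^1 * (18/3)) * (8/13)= 196934/142155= 1.39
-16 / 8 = -2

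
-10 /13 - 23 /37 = -1.39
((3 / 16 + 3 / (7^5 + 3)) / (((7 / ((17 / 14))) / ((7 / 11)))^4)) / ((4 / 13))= 27403824747 / 302552381035520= 0.00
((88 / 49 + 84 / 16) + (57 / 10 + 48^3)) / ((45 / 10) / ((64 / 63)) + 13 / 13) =3468564832 / 170275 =20370.37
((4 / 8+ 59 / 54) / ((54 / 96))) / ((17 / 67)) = 46096 / 4131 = 11.16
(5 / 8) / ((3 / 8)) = 5 / 3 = 1.67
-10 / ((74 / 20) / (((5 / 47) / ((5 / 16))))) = -1600 / 1739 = -0.92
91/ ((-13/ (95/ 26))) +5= -535/ 26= -20.58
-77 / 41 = -1.88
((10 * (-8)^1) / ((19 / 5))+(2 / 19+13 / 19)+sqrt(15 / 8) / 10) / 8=-385 / 152+sqrt(30) / 320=-2.52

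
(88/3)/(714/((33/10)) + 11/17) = 16456/121743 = 0.14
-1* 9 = -9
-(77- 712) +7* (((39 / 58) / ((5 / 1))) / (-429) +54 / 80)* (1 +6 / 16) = 5953063 / 9280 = 641.49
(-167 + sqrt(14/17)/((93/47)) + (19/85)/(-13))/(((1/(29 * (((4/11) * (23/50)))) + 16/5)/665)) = -54573232980/1673633 + 208470850 * sqrt(238)/35918739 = -32518.11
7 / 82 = 0.09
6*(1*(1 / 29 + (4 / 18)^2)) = 394 / 783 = 0.50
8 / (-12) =-2 / 3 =-0.67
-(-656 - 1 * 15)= 671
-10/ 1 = -10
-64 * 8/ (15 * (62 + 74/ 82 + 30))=-20992/ 57135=-0.37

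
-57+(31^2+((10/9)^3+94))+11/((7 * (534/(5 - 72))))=907584241/908334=999.17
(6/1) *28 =168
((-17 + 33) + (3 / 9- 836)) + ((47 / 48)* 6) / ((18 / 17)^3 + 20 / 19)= -4099623769 / 5017632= -817.04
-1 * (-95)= 95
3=3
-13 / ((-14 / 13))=169 / 14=12.07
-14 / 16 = -7 / 8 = -0.88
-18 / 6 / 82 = -3 / 82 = -0.04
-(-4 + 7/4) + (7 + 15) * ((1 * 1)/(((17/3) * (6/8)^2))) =1867/204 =9.15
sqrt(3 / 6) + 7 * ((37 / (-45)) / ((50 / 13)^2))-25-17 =-4768771 / 112500 + sqrt(2) / 2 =-41.68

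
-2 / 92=-0.02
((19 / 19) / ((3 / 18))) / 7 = 6 / 7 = 0.86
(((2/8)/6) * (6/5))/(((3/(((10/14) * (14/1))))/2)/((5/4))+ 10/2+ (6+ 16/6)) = 15/4136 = 0.00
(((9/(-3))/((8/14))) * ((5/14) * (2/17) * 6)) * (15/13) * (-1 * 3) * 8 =8100/221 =36.65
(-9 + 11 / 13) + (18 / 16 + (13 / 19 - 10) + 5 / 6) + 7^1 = -50455 / 5928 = -8.51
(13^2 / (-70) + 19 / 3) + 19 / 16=5.11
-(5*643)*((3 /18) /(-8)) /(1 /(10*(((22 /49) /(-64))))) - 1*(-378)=14048071 /37632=373.30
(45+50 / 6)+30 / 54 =485 / 9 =53.89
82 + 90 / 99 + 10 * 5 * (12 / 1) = 7512 / 11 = 682.91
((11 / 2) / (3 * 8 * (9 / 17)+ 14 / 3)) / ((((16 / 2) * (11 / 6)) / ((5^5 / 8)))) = 478125 / 56704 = 8.43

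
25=25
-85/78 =-1.09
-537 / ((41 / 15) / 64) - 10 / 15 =-1546642 / 123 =-12574.33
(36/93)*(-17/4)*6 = -306/31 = -9.87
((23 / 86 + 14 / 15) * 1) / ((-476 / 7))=-1549 / 87720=-0.02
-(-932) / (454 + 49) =932 / 503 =1.85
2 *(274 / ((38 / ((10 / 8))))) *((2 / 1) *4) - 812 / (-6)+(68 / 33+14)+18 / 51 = 3154610 / 10659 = 295.96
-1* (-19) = 19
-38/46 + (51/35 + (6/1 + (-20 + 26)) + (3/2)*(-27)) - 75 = -165619/1610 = -102.87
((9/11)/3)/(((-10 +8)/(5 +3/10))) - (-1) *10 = 2041/220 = 9.28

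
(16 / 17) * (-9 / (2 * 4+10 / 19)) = -152 / 153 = -0.99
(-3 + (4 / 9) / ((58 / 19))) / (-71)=745 / 18531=0.04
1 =1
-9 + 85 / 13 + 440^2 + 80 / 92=193598.41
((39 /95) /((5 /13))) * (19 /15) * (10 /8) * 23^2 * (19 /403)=130663 /3100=42.15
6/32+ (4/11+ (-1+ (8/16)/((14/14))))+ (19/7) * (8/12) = 6877/3696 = 1.86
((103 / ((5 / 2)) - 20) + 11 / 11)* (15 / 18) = 37 / 2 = 18.50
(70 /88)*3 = 105 /44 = 2.39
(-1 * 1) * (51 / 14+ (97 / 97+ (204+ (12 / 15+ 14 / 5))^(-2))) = -35017105 / 7542108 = -4.64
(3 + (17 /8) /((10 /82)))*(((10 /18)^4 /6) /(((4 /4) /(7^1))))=714875 /314928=2.27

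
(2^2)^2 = 16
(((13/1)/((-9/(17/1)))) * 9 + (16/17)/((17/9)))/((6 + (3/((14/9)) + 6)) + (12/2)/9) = -2676450/177157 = -15.11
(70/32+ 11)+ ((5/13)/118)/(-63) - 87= -57067141/773136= -73.81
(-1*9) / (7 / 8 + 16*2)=-72 / 263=-0.27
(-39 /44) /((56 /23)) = -897 /2464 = -0.36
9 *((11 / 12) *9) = 297 / 4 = 74.25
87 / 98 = 0.89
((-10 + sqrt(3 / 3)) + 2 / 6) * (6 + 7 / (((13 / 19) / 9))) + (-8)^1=-858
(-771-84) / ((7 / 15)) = -12825 / 7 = -1832.14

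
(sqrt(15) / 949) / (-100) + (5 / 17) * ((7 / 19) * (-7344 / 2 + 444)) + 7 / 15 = -1692439 / 4845 - sqrt(15) / 94900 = -349.32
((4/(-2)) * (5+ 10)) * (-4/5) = 24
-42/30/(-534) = 7/2670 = 0.00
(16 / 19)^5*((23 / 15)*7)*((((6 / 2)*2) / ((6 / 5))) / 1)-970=-7036627354 / 7428297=-947.27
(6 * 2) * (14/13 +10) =1728/13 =132.92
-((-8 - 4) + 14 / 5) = 46 / 5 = 9.20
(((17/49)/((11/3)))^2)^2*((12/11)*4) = 324729648/928426965851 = 0.00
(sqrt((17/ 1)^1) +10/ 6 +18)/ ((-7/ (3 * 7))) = -59 - 3 * sqrt(17) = -71.37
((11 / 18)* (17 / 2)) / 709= 187 / 25524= 0.01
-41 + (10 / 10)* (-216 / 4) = -95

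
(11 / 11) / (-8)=-1 / 8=-0.12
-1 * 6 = -6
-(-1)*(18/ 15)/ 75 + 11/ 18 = 1411/ 2250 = 0.63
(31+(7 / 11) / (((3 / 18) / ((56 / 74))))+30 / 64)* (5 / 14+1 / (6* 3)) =5817253 / 410256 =14.18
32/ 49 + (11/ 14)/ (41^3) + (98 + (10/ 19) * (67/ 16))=51772289395/ 513323608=100.86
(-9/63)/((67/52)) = -52/469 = -0.11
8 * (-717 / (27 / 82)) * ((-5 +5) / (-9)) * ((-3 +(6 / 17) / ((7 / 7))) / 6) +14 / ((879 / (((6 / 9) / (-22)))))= -14 / 29007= -0.00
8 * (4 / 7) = 32 / 7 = 4.57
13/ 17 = 0.76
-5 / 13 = -0.38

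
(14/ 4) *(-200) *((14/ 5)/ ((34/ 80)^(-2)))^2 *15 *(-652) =1751090.85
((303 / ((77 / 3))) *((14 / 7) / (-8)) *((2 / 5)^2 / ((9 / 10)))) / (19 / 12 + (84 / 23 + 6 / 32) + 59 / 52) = -2899104 / 36234275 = -0.08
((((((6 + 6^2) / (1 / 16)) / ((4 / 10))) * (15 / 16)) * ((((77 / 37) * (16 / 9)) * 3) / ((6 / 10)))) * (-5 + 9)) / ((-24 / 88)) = -47432000 / 111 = -427315.32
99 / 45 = 11 / 5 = 2.20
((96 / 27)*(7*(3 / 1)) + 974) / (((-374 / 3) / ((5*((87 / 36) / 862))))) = -0.12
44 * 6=264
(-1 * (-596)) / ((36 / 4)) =596 / 9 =66.22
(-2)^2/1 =4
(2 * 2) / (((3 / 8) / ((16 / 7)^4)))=2097152 / 7203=291.15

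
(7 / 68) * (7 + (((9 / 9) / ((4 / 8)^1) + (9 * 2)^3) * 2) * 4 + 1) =81690 / 17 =4805.29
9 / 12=3 / 4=0.75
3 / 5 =0.60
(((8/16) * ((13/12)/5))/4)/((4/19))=247/1920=0.13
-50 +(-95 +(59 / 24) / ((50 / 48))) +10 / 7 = -24712 / 175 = -141.21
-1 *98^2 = -9604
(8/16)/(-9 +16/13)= -0.06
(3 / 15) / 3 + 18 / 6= 3.07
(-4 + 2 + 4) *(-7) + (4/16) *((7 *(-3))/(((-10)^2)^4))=-5600000021/400000000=-14.00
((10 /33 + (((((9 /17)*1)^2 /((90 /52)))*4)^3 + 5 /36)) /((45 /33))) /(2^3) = 852739560851 /13034287260000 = 0.07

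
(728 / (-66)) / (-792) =91 / 6534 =0.01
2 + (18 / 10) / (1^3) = 19 / 5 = 3.80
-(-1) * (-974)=-974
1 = 1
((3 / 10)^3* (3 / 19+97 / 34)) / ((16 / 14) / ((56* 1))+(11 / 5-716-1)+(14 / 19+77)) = -171549 / 1344330080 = -0.00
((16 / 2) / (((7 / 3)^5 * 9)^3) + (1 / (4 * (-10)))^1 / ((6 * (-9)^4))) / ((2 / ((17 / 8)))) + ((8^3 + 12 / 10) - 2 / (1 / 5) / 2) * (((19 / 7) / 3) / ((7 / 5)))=39283736811694630509529 / 119611204096266328320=328.43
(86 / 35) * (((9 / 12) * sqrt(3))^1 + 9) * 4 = 258 * sqrt(3) / 35 + 3096 / 35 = 101.22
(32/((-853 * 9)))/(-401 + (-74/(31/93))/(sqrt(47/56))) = 603104/36832273011-4736 * sqrt(658)/12277424337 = 0.00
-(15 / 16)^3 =-3375 / 4096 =-0.82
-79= -79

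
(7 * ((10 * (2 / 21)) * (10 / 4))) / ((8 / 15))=125 / 4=31.25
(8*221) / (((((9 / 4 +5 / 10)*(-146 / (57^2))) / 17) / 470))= -91792827360 / 803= -114312362.84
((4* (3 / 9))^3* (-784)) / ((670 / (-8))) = 200704 / 9045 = 22.19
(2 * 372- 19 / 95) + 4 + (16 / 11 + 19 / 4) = 165881 / 220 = 754.00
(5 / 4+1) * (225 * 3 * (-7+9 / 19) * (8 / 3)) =-502200 / 19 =-26431.58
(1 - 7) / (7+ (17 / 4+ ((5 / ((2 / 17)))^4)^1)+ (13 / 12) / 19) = -5472 / 2975445937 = -0.00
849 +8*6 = 897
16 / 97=0.16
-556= -556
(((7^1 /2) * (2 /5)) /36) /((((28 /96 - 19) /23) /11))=-0.53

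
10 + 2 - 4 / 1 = 8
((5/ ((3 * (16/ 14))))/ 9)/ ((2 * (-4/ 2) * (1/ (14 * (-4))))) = 245/ 108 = 2.27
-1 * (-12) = 12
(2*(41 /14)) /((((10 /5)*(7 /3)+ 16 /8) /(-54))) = -47.44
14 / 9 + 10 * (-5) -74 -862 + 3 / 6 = -17711 / 18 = -983.94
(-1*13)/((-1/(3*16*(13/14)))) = 4056/7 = 579.43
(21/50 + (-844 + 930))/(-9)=-4321/450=-9.60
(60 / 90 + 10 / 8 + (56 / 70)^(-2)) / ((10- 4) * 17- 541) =-167 / 21072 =-0.01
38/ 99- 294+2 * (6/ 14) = -202882/ 693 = -292.76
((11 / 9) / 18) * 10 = 55 / 81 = 0.68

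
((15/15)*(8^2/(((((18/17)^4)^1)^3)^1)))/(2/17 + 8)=9904578032905937/2494417666200192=3.97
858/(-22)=-39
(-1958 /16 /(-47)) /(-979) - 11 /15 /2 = -2083 /5640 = -0.37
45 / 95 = 9 / 19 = 0.47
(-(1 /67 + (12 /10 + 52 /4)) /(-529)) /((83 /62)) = 295244 /14708845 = 0.02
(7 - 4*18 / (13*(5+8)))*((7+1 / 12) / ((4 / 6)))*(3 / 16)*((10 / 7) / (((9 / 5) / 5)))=11804375 / 227136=51.97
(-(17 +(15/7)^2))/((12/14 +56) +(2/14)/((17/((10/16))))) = -143888/378931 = -0.38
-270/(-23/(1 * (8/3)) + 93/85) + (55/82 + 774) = 37817387/46658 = 810.52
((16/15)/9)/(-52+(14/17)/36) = -544/238575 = -0.00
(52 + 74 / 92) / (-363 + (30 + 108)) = -2429 / 10350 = -0.23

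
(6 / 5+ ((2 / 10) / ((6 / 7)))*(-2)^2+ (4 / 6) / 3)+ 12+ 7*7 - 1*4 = 59.36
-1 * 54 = -54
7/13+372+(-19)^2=9536/13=733.54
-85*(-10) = 850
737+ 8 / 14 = 5163 / 7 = 737.57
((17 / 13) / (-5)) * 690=-2346 / 13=-180.46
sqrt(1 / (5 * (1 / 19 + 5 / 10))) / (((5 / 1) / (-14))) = -2 * sqrt(3990) / 75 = -1.68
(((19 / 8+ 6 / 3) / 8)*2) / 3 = 35 / 96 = 0.36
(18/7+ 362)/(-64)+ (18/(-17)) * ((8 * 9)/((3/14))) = -344111/952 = -361.46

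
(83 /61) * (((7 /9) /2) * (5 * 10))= 14525 /549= 26.46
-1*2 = -2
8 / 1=8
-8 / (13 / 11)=-88 / 13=-6.77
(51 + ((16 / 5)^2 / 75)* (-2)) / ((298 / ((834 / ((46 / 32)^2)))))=68.70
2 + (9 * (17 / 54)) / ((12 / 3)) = 65 / 24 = 2.71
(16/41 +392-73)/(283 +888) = 13095/48011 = 0.27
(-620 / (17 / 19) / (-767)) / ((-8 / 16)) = -23560 / 13039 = -1.81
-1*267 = -267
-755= -755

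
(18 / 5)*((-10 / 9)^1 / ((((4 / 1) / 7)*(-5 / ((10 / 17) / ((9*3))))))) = 0.03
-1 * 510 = -510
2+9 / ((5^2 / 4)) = 86 / 25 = 3.44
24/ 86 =12/ 43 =0.28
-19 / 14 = -1.36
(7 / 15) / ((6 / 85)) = 119 / 18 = 6.61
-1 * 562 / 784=-0.72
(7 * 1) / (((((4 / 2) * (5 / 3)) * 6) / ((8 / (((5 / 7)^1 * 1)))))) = 98 / 25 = 3.92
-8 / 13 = -0.62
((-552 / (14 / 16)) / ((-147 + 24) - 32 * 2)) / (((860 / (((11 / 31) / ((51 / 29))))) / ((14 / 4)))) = 5336 / 1926185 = 0.00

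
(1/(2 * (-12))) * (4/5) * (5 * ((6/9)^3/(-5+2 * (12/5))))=20/81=0.25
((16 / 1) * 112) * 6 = 10752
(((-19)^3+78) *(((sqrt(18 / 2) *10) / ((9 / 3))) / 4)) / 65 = -6781 / 26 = -260.81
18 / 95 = 0.19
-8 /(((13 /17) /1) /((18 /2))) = -1224 /13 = -94.15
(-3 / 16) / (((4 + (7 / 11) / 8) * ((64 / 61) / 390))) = -392535 / 22976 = -17.08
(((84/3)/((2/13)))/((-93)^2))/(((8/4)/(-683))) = -62153/8649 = -7.19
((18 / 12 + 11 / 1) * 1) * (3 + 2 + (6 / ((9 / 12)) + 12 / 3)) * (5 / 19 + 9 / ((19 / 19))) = 37400 / 19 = 1968.42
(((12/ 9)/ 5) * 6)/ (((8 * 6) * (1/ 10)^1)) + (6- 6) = 1/ 3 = 0.33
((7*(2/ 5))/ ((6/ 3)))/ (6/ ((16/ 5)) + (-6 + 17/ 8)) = -7/ 10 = -0.70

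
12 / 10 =1.20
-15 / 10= -3 / 2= -1.50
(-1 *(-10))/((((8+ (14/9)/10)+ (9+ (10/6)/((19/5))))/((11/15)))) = 6270/15043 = 0.42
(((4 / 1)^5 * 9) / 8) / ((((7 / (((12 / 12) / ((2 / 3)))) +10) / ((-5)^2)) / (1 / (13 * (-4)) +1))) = 275400 / 143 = 1925.87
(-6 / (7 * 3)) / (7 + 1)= -1 / 28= -0.04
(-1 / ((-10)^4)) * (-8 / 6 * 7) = 7 / 7500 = 0.00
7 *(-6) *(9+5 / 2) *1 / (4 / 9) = -4347 / 4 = -1086.75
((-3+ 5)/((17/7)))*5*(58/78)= 2030/663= 3.06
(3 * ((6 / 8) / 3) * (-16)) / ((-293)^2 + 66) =-12 / 85915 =-0.00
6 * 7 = 42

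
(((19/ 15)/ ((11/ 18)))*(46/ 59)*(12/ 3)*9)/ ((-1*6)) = -9.70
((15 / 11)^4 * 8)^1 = 405000 / 14641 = 27.66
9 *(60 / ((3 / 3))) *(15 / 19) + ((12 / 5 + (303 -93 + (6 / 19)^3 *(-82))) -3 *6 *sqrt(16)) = 19346958 / 34295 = 564.13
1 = 1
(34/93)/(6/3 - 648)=-1/1767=-0.00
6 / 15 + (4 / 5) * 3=2.80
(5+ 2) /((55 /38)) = 266 /55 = 4.84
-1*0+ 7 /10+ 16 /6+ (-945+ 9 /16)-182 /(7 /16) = -325697 /240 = -1357.07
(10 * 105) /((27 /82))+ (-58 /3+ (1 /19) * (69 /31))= 16802435 /5301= 3169.67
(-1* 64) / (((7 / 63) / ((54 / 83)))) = -31104 / 83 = -374.75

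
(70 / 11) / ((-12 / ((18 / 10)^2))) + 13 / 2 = 263 / 55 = 4.78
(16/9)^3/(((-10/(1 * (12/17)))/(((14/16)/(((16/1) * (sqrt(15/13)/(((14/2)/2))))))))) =-1568 * sqrt(195)/309825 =-0.07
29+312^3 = 30371357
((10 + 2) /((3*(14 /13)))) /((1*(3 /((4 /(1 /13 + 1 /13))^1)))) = 676 /21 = 32.19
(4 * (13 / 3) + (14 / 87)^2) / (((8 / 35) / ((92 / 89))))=52885280 / 673641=78.51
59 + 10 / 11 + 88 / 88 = 670 / 11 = 60.91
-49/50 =-0.98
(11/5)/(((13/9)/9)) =891/65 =13.71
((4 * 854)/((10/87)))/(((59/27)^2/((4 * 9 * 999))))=3895853670576/17405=223835315.75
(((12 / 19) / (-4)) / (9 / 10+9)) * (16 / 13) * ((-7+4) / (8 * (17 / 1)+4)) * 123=984 / 19019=0.05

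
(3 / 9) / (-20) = -1 / 60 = -0.02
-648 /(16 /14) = -567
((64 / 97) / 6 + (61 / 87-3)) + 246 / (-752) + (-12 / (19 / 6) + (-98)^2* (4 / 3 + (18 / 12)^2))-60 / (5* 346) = 358870598661725 / 10429861368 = 34407.99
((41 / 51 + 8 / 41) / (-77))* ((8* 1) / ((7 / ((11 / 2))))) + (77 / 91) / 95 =-9192611 / 126536865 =-0.07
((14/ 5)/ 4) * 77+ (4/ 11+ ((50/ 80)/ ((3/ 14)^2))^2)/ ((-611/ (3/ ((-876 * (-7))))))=1199547276377/ 22255112880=53.90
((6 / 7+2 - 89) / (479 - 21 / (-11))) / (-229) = 6633 / 8479870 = 0.00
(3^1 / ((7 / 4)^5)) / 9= 1024 / 50421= 0.02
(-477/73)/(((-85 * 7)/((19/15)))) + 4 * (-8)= -31.99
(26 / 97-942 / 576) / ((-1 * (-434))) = -0.00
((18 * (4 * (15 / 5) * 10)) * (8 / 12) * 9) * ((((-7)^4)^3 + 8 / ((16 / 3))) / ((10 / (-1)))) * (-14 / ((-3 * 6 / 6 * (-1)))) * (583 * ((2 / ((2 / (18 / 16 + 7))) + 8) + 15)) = 1519029393329940030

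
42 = 42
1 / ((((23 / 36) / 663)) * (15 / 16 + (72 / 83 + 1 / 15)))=475450560 / 857509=554.46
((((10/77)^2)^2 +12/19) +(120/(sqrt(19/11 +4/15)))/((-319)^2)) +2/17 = 120 * sqrt(54285)/33479369 +8510265922/11354432243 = 0.75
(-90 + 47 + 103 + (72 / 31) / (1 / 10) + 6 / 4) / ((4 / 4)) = 5253 / 62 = 84.73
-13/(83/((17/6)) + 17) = -221/787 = -0.28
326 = 326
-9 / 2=-4.50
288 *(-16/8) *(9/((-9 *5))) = 576/5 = 115.20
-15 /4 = -3.75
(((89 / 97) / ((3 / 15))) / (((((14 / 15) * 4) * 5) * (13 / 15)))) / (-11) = -0.03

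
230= 230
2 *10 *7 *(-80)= -11200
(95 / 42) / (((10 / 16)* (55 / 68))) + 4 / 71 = 371548 / 82005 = 4.53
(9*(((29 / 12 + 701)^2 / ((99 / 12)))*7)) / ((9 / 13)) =6483793771 / 1188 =5457738.86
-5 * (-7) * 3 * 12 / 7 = 180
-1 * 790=-790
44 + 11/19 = 847/19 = 44.58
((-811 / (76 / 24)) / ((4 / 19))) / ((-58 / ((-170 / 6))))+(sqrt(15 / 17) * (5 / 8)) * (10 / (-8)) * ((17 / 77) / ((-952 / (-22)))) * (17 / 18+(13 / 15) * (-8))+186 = -47359 / 116+55 * sqrt(255) / 39168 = -408.24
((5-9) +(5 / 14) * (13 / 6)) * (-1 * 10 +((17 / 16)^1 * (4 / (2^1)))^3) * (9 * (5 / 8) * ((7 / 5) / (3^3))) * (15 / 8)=93495 / 131072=0.71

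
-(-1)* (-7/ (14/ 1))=-1/ 2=-0.50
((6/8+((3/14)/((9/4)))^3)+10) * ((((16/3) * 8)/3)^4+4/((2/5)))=53465946019915/121522842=439966.22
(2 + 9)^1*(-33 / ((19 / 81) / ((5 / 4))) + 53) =-102707 / 76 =-1351.41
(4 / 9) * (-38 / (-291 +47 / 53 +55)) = 0.07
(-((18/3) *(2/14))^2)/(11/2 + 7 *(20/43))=-1032/12299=-0.08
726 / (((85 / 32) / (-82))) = -1905024 / 85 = -22412.05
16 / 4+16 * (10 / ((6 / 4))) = 332 / 3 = 110.67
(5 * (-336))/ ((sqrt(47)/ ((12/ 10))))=-2016 * sqrt(47)/ 47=-294.06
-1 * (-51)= 51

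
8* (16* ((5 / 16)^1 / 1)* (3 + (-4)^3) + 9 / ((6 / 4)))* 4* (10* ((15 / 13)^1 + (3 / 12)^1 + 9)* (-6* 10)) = 59726400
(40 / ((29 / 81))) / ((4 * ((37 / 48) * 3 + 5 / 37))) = 53280 / 4669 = 11.41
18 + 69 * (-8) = -534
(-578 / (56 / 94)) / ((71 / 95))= -1290385 / 994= -1298.17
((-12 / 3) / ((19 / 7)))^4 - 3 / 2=838349 / 260642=3.22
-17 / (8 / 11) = -187 / 8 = -23.38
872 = 872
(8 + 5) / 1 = 13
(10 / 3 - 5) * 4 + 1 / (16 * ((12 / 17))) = -421 / 64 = -6.58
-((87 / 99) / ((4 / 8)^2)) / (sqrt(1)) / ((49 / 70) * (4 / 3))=-290 / 77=-3.77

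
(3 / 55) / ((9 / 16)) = 16 / 165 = 0.10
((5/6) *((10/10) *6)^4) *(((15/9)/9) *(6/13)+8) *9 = 1021680/13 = 78590.77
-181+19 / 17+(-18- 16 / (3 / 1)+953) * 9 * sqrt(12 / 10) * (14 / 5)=-3058 / 17+117138 * sqrt(30) / 25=25483.77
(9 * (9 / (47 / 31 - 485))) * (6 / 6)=-837 / 4996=-0.17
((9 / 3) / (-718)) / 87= -1 / 20822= -0.00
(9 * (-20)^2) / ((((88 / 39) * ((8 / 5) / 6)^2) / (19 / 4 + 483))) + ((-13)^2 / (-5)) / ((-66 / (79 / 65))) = 288900438307 / 26400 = 10943198.42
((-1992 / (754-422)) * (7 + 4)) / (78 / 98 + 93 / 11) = -5929 / 831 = -7.13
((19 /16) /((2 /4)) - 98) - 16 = -893 /8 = -111.62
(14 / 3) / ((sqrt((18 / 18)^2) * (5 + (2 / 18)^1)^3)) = 0.03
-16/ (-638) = 8/ 319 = 0.03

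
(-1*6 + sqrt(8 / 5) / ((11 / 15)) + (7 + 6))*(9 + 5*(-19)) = -602 - 516*sqrt(10) / 11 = -750.34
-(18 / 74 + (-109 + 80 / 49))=194216 / 1813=107.12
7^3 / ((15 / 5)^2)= 343 / 9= 38.11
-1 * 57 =-57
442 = 442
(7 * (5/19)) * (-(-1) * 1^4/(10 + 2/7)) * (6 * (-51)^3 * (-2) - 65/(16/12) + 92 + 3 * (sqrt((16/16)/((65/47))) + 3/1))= 49 * sqrt(3055)/5928 + 1560026965/5472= 285093.10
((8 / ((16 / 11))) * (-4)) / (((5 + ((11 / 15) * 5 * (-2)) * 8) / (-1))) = -0.41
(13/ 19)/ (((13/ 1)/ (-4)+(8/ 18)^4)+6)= 341172/ 1390705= 0.25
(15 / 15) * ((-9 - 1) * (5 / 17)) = -50 / 17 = -2.94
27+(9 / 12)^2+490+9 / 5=41549 / 80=519.36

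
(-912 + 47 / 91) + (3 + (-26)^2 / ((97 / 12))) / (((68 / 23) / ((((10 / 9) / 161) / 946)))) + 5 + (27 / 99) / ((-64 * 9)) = -12353341663657 / 13627758144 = -906.48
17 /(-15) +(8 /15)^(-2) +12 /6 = 4207 /960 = 4.38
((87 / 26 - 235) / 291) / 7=-6023 / 52962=-0.11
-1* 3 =-3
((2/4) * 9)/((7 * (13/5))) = 45/182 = 0.25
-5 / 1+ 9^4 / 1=6556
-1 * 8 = -8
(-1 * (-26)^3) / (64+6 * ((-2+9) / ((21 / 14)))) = 4394 / 23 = 191.04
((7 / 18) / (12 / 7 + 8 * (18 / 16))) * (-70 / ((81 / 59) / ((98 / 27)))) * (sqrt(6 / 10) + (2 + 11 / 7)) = -1416590 / 59049 - 1983226 * sqrt(15) / 1476225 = -29.19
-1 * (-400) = 400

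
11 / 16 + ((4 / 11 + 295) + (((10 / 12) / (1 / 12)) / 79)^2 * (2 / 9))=2926720945 / 9885744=296.05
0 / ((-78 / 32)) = 0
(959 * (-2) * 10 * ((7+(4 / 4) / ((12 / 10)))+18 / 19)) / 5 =-1919918 / 57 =-33682.77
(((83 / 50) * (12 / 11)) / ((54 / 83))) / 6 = 6889 / 14850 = 0.46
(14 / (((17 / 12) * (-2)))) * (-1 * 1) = 84 / 17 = 4.94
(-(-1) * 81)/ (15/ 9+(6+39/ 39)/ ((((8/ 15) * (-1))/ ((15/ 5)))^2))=15552/ 42845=0.36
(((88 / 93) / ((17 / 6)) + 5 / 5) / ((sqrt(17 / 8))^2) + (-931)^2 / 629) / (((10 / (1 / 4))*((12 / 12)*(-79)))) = -91398227 / 209497256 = -0.44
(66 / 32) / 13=33 / 208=0.16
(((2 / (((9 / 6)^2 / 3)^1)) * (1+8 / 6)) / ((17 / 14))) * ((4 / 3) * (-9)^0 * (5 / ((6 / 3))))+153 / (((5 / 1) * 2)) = 148627 / 4590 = 32.38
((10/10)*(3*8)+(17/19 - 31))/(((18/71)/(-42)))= 57652/57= 1011.44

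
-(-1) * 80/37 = 80/37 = 2.16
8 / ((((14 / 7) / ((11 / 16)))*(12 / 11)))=121 / 48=2.52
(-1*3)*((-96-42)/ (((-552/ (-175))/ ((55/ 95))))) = 5775/ 76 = 75.99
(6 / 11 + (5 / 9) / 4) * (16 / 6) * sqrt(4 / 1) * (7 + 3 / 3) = 8672 / 297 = 29.20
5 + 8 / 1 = 13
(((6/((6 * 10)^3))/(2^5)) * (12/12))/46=1/52992000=0.00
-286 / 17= -16.82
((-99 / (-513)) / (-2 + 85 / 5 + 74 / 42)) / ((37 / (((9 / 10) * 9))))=567 / 224960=0.00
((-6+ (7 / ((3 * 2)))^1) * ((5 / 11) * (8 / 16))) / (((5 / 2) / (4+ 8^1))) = -58 / 11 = -5.27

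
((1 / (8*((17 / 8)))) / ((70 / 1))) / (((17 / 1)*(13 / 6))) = 3 / 131495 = 0.00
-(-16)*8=128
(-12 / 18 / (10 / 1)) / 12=-1 / 180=-0.01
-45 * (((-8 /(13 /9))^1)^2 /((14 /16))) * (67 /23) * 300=-37511424000 /27209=-1378640.30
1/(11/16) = 1.45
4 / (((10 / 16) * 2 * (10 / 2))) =16 / 25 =0.64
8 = 8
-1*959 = -959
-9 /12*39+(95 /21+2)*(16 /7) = -8431 /588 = -14.34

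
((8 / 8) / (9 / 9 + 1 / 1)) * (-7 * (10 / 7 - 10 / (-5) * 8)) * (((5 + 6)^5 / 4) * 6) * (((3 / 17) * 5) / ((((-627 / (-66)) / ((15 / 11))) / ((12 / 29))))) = -7234118100 / 9367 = -772298.29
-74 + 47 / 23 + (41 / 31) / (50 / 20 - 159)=-16060351 / 223169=-71.96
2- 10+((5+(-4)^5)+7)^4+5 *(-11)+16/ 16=1048870932674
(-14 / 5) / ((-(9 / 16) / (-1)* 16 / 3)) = -0.93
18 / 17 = 1.06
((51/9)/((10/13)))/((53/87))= 6409/530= 12.09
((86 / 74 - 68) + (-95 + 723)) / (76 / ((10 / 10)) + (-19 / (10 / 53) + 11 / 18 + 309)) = 934335 / 474377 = 1.97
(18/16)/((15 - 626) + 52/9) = -81/43576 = -0.00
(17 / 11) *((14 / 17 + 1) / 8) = 31 / 88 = 0.35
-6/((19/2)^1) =-12/19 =-0.63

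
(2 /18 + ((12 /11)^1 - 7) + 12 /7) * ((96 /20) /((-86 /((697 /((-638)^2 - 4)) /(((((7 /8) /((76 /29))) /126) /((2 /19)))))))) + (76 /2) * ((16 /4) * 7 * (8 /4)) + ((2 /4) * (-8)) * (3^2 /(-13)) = 704832598026 /330785455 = 2130.78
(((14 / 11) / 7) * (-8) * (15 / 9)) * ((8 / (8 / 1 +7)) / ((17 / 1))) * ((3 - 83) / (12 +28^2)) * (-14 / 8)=-4480 / 334917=-0.01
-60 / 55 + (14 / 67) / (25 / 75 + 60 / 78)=-28566 / 31691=-0.90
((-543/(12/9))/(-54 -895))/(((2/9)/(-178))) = -1304829/3796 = -343.74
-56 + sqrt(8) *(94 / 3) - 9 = -65 + 188 *sqrt(2) / 3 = 23.62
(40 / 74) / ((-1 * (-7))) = 0.08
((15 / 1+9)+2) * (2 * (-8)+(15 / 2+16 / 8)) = -169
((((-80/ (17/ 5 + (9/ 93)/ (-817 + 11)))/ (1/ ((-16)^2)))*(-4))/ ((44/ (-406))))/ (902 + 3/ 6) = -415511183360/ 1686670337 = -246.35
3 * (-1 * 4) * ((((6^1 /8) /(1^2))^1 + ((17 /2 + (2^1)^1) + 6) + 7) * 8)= -2328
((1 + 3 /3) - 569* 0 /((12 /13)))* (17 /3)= 34 /3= 11.33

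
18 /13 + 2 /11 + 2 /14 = 1.71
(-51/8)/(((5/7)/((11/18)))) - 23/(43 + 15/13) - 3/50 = -2078479/344400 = -6.04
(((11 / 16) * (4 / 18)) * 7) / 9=77 / 648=0.12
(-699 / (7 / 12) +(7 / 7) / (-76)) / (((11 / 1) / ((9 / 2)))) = -5737455 / 11704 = -490.21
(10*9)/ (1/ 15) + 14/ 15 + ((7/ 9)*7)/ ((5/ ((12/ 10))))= 33806/ 25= 1352.24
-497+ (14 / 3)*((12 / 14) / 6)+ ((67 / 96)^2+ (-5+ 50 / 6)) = -4538999 / 9216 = -492.51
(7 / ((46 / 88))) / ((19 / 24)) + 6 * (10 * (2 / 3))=24872 / 437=56.92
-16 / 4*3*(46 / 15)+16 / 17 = -3048 / 85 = -35.86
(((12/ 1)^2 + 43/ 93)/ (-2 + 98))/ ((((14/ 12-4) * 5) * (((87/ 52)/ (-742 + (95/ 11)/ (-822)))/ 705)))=55074864640315/ 1658266632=33212.31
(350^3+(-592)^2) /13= 43225464 /13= 3325035.69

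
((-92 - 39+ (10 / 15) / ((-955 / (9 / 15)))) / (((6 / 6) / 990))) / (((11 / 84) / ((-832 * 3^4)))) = 63739139563008 / 955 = 66742554516.24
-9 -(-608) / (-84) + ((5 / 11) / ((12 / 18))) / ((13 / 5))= -15.98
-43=-43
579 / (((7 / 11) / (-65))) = -413985 / 7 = -59140.71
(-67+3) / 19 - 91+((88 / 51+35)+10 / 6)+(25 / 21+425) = 2511163 / 6783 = 370.21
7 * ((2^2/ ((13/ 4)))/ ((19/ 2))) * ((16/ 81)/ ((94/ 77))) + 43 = 40572131/ 940329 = 43.15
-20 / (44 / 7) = -35 / 11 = -3.18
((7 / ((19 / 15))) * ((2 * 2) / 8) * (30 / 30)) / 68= 105 / 2584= 0.04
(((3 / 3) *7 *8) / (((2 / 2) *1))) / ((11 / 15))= 840 / 11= 76.36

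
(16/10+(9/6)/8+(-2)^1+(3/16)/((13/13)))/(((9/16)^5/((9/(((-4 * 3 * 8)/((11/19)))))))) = 45056/1869885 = 0.02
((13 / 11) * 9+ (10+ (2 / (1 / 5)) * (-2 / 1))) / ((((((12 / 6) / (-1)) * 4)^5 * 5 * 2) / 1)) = -0.00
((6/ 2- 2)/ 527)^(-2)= 277729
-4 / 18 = -2 / 9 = -0.22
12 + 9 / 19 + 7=370 / 19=19.47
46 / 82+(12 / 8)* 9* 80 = 44303 / 41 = 1080.56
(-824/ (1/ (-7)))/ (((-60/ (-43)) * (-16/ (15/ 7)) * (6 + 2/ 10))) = -22145/ 248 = -89.29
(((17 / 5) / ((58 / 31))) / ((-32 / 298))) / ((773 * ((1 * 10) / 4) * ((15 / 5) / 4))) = -78523 / 6725100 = -0.01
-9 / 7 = -1.29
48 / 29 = 1.66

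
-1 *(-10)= 10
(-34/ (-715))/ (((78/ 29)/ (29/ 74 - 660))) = -11.66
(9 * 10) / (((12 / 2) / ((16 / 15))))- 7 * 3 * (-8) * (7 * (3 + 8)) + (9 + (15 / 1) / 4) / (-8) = 414413 / 32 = 12950.41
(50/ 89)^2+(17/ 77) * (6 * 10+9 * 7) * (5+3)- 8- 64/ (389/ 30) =48549247988/ 237257713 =204.63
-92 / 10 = -46 / 5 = -9.20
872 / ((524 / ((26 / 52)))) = 109 / 131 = 0.83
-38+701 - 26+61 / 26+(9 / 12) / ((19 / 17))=632337 / 988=640.02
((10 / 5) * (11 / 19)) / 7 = 0.17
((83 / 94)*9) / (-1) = -747 / 94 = -7.95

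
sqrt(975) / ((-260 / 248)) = -62 * sqrt(39) / 13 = -29.78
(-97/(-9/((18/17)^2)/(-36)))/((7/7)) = -125712/289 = -434.99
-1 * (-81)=81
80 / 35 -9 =-6.71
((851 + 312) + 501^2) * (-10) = -2521640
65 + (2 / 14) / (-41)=18654 / 287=65.00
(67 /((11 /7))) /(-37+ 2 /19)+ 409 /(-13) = -3269642 /100243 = -32.62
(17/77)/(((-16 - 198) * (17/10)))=-5/8239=-0.00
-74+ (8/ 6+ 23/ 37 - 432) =-55949/ 111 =-504.05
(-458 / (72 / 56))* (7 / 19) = -22442 / 171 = -131.24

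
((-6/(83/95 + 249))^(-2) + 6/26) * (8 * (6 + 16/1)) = 322360679168/1055925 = 305287.48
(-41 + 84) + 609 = 652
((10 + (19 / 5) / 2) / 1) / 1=119 / 10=11.90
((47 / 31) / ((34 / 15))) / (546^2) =235 / 104738088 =0.00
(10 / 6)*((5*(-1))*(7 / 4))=-175 / 12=-14.58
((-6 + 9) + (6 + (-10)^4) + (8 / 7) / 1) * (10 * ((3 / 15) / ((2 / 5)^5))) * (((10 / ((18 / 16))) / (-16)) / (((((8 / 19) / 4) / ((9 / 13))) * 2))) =-20802328125 / 5824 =-3571828.32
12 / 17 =0.71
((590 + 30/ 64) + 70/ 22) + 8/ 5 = 1047641/ 1760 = 595.25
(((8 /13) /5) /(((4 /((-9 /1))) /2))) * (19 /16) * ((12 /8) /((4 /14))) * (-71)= 254961 /1040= 245.15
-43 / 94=-0.46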